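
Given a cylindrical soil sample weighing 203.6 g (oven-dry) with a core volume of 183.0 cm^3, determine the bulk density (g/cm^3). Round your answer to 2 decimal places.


Step 1: Identify the formula: BD = dry mass / volume
Step 2: Substitute values: BD = 203.6 / 183.0
Step 3: BD = 1.11 g/cm^3

1.11


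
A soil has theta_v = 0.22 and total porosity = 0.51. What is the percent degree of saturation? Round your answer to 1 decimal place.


Step 1: S = 100 * theta_v / n
Step 2: S = 100 * 0.22 / 0.51
Step 3: S = 43.1%

43.1


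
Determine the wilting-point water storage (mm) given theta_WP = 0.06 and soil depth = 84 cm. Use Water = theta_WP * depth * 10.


Step 1: Water (mm) = theta_WP * depth * 10
Step 2: Water = 0.06 * 84 * 10
Step 3: Water = 50.4 mm

50.4


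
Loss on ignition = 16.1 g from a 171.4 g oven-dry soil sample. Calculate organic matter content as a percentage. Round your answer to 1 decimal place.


Step 1: OM% = 100 * LOI / sample mass
Step 2: OM = 100 * 16.1 / 171.4
Step 3: OM = 9.4%

9.4


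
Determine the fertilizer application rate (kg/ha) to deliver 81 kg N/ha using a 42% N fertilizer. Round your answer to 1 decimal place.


Step 1: Fertilizer rate = target N / (N content / 100)
Step 2: Rate = 81 / (42 / 100)
Step 3: Rate = 81 / 0.42
Step 4: Rate = 192.9 kg/ha

192.9


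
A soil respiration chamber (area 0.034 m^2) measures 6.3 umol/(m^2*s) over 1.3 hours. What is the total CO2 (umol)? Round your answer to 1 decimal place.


Step 1: Convert time to seconds: 1.3 hr * 3600 = 4680.0 s
Step 2: Total = flux * area * time_s
Step 3: Total = 6.3 * 0.034 * 4680.0
Step 4: Total = 1002.5 umol

1002.5


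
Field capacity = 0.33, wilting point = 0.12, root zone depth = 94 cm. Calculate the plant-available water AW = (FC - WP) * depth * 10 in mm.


Step 1: Available water = (FC - WP) * depth * 10
Step 2: AW = (0.33 - 0.12) * 94 * 10
Step 3: AW = 0.21 * 94 * 10
Step 4: AW = 197.4 mm

197.4


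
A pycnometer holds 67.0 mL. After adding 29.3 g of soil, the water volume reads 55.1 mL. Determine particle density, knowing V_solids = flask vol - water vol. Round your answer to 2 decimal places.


Step 1: Volume of solids = flask volume - water volume with soil
Step 2: V_solids = 67.0 - 55.1 = 11.9 mL
Step 3: Particle density = mass / V_solids = 29.3 / 11.9 = 2.46 g/cm^3

2.46


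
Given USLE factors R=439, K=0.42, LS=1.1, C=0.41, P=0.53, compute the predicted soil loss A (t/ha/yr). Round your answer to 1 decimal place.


Step 1: A = R * K * LS * C * P
Step 2: R * K = 439 * 0.42 = 184.38
Step 3: (R*K) * LS = 184.38 * 1.1 = 202.818
Step 4: * C * P = 202.818 * 0.41 * 0.53 = 44.1
Step 5: A = 44.1 t/(ha*yr)

44.1


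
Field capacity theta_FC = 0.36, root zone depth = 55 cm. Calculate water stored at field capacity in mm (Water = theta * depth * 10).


Step 1: Water (mm) = theta_FC * depth (cm) * 10
Step 2: Water = 0.36 * 55 * 10
Step 3: Water = 198.0 mm

198.0


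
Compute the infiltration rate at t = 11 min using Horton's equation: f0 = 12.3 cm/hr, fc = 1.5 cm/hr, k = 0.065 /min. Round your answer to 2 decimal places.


Step 1: f = fc + (f0 - fc) * exp(-k * t)
Step 2: exp(-0.065 * 11) = 0.489192
Step 3: f = 1.5 + (12.3 - 1.5) * 0.489192
Step 4: f = 1.5 + 10.8 * 0.489192
Step 5: f = 6.78 cm/hr

6.78


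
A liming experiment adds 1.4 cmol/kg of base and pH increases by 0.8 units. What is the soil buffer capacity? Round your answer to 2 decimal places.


Step 1: BC = change in base / change in pH
Step 2: BC = 1.4 / 0.8
Step 3: BC = 1.75 cmol/(kg*pH unit)

1.75


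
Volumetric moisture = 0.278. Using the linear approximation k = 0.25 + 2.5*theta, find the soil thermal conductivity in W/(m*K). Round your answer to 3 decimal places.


Step 1: k = 0.25 + 2.5 * theta
Step 2: k = 0.25 + 2.5 * 0.278
Step 3: k = 0.25 + 0.695
Step 4: k = 0.945 W/(m*K)

0.945


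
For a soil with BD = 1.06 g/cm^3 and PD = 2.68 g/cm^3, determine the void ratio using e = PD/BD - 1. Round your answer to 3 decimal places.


Step 1: e = PD / BD - 1
Step 2: e = 2.68 / 1.06 - 1
Step 3: e = 2.5283 - 1
Step 4: e = 1.528

1.528


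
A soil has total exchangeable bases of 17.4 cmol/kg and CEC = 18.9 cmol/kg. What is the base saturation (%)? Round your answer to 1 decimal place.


Step 1: BS = 100 * (sum of bases) / CEC
Step 2: BS = 100 * 17.4 / 18.9
Step 3: BS = 92.1%

92.1


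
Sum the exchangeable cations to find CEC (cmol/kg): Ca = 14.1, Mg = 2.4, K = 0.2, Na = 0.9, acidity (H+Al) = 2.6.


Step 1: CEC = Ca + Mg + K + Na + (H+Al)
Step 2: CEC = 14.1 + 2.4 + 0.2 + 0.9 + 2.6
Step 3: CEC = 20.2 cmol/kg

20.2


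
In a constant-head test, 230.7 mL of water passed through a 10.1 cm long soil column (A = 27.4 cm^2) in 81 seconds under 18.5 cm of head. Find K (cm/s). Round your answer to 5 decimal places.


Step 1: K = Q * L / (A * t * h)
Step 2: Numerator = 230.7 * 10.1 = 2330.07
Step 3: Denominator = 27.4 * 81 * 18.5 = 41058.9
Step 4: K = 2330.07 / 41058.9 = 0.05675 cm/s

0.05675


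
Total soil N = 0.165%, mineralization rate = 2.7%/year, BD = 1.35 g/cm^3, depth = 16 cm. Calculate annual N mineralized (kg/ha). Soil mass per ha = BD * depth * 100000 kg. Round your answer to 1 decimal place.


Step 1: Soil mass per ha = BD * depth * 100000 = 1.35 * 16 * 100000 = 2160000 kg
Step 2: Total N pool = soil mass * N%/100 = 2160000 * 0.165/100 = 3564.0 kg/ha
Step 3: N mineralized = N pool * rate%/100 = 3564.0 * 2.7/100 = 96.2 kg/ha/yr

96.2


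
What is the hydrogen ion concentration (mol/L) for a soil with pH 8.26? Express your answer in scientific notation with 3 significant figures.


Step 1: [H+] = 10^(-pH)
Step 2: [H+] = 10^(-8.26)
Step 3: [H+] = 5.50e-09 mol/L

5.50e-09


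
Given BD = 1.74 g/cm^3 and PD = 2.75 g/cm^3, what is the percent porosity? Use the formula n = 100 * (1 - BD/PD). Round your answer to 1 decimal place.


Step 1: Formula: n = 100 * (1 - BD / PD)
Step 2: n = 100 * (1 - 1.74 / 2.75)
Step 3: n = 100 * (1 - 0.63273)
Step 4: n = 36.7%

36.7


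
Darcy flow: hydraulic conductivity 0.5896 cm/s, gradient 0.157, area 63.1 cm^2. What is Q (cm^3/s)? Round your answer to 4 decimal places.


Step 1: Apply Darcy's law: Q = K * i * A
Step 2: Q = 0.5896 * 0.157 * 63.1
Step 3: Q = 5.841 cm^3/s

5.841


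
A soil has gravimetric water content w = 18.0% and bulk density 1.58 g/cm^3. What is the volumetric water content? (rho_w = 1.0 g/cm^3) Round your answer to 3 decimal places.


Step 1: theta = (w / 100) * BD / rho_w
Step 2: theta = (18.0 / 100) * 1.58 / 1.0
Step 3: theta = 0.18 * 1.58
Step 4: theta = 0.284

0.284


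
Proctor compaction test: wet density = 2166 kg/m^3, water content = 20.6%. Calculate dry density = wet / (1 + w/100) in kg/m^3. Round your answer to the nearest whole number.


Step 1: Dry density = wet density / (1 + w/100)
Step 2: Dry density = 2166 / (1 + 20.6/100)
Step 3: Dry density = 2166 / 1.206
Step 4: Dry density = 1796 kg/m^3

1796


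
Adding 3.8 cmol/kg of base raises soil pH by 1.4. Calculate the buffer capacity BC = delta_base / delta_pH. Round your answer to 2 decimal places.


Step 1: BC = change in base / change in pH
Step 2: BC = 3.8 / 1.4
Step 3: BC = 2.71 cmol/(kg*pH unit)

2.71


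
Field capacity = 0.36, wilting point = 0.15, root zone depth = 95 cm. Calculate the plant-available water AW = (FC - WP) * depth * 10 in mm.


Step 1: Available water = (FC - WP) * depth * 10
Step 2: AW = (0.36 - 0.15) * 95 * 10
Step 3: AW = 0.21 * 95 * 10
Step 4: AW = 199.5 mm

199.5


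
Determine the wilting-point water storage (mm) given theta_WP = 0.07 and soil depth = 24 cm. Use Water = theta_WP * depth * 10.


Step 1: Water (mm) = theta_WP * depth * 10
Step 2: Water = 0.07 * 24 * 10
Step 3: Water = 16.8 mm

16.8


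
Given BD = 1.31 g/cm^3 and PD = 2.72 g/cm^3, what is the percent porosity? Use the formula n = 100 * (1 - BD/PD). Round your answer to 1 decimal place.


Step 1: Formula: n = 100 * (1 - BD / PD)
Step 2: n = 100 * (1 - 1.31 / 2.72)
Step 3: n = 100 * (1 - 0.48162)
Step 4: n = 51.8%

51.8


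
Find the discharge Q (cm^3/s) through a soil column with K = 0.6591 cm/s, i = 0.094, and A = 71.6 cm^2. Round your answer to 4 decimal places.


Step 1: Apply Darcy's law: Q = K * i * A
Step 2: Q = 0.6591 * 0.094 * 71.6
Step 3: Q = 4.436 cm^3/s

4.436


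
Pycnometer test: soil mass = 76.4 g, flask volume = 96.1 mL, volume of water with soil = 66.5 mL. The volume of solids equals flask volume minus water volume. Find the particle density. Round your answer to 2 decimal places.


Step 1: Volume of solids = flask volume - water volume with soil
Step 2: V_solids = 96.1 - 66.5 = 29.6 mL
Step 3: Particle density = mass / V_solids = 76.4 / 29.6 = 2.58 g/cm^3

2.58


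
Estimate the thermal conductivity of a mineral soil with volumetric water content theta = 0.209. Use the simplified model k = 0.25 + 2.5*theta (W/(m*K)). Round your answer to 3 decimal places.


Step 1: k = 0.25 + 2.5 * theta
Step 2: k = 0.25 + 2.5 * 0.209
Step 3: k = 0.25 + 0.523
Step 4: k = 0.773 W/(m*K)

0.773


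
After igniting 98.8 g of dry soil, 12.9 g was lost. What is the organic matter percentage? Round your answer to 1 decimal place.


Step 1: OM% = 100 * LOI / sample mass
Step 2: OM = 100 * 12.9 / 98.8
Step 3: OM = 13.1%

13.1


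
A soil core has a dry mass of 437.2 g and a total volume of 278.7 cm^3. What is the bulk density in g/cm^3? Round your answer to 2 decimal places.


Step 1: Identify the formula: BD = dry mass / volume
Step 2: Substitute values: BD = 437.2 / 278.7
Step 3: BD = 1.57 g/cm^3

1.57


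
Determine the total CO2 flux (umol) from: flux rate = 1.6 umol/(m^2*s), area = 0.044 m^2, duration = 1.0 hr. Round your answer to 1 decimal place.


Step 1: Convert time to seconds: 1.0 hr * 3600 = 3600.0 s
Step 2: Total = flux * area * time_s
Step 3: Total = 1.6 * 0.044 * 3600.0
Step 4: Total = 253.4 umol

253.4


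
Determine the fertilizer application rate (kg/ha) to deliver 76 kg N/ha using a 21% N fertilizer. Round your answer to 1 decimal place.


Step 1: Fertilizer rate = target N / (N content / 100)
Step 2: Rate = 76 / (21 / 100)
Step 3: Rate = 76 / 0.21
Step 4: Rate = 361.9 kg/ha

361.9


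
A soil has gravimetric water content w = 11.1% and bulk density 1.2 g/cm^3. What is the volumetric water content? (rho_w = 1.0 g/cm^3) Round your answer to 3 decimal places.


Step 1: theta = (w / 100) * BD / rho_w
Step 2: theta = (11.1 / 100) * 1.2 / 1.0
Step 3: theta = 0.111 * 1.2
Step 4: theta = 0.133

0.133


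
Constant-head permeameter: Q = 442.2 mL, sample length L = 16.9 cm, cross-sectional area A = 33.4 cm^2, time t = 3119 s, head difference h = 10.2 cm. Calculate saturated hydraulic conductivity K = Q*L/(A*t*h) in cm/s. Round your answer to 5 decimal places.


Step 1: K = Q * L / (A * t * h)
Step 2: Numerator = 442.2 * 16.9 = 7473.18
Step 3: Denominator = 33.4 * 3119 * 10.2 = 1062580.92
Step 4: K = 7473.18 / 1062580.92 = 0.00703 cm/s

0.00703


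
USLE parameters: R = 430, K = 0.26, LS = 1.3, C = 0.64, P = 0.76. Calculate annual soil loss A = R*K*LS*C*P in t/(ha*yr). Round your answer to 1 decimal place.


Step 1: A = R * K * LS * C * P
Step 2: R * K = 430 * 0.26 = 111.8
Step 3: (R*K) * LS = 111.8 * 1.3 = 145.34
Step 4: * C * P = 145.34 * 0.64 * 0.76 = 70.7
Step 5: A = 70.7 t/(ha*yr)

70.7


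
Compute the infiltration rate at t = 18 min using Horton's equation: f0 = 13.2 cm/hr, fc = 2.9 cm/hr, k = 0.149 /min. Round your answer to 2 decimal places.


Step 1: f = fc + (f0 - fc) * exp(-k * t)
Step 2: exp(-0.149 * 18) = 0.068426
Step 3: f = 2.9 + (13.2 - 2.9) * 0.068426
Step 4: f = 2.9 + 10.3 * 0.068426
Step 5: f = 3.6 cm/hr

3.6


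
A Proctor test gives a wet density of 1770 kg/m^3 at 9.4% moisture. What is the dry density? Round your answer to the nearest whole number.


Step 1: Dry density = wet density / (1 + w/100)
Step 2: Dry density = 1770 / (1 + 9.4/100)
Step 3: Dry density = 1770 / 1.094
Step 4: Dry density = 1618 kg/m^3

1618


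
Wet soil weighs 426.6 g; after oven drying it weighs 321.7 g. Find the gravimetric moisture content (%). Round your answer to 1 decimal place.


Step 1: Water mass = wet - dry = 426.6 - 321.7 = 104.9 g
Step 2: w = 100 * water mass / dry mass
Step 3: w = 100 * 104.9 / 321.7 = 32.6%

32.6


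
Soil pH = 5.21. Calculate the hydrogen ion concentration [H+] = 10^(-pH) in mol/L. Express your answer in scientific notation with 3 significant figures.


Step 1: [H+] = 10^(-pH)
Step 2: [H+] = 10^(-5.21)
Step 3: [H+] = 6.17e-06 mol/L

6.17e-06


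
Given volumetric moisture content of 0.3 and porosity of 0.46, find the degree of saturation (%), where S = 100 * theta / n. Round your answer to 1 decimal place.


Step 1: S = 100 * theta_v / n
Step 2: S = 100 * 0.3 / 0.46
Step 3: S = 65.2%

65.2


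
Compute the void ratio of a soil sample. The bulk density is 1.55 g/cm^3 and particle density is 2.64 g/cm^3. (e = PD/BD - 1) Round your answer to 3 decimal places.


Step 1: e = PD / BD - 1
Step 2: e = 2.64 / 1.55 - 1
Step 3: e = 1.70323 - 1
Step 4: e = 0.703

0.703


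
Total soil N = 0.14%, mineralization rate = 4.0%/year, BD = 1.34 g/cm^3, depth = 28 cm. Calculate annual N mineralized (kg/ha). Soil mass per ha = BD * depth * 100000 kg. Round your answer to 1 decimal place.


Step 1: Soil mass per ha = BD * depth * 100000 = 1.34 * 28 * 100000 = 3752000 kg
Step 2: Total N pool = soil mass * N%/100 = 3752000 * 0.14/100 = 5252.8 kg/ha
Step 3: N mineralized = N pool * rate%/100 = 5252.8 * 4.0/100 = 210.1 kg/ha/yr

210.1


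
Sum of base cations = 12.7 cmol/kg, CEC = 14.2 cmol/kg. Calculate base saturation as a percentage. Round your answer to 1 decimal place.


Step 1: BS = 100 * (sum of bases) / CEC
Step 2: BS = 100 * 12.7 / 14.2
Step 3: BS = 89.4%

89.4


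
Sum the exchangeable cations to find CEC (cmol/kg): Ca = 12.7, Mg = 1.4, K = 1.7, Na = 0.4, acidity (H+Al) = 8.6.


Step 1: CEC = Ca + Mg + K + Na + (H+Al)
Step 2: CEC = 12.7 + 1.4 + 1.7 + 0.4 + 8.6
Step 3: CEC = 24.8 cmol/kg

24.8


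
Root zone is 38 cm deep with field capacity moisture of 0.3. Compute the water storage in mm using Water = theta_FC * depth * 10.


Step 1: Water (mm) = theta_FC * depth (cm) * 10
Step 2: Water = 0.3 * 38 * 10
Step 3: Water = 114.0 mm

114.0


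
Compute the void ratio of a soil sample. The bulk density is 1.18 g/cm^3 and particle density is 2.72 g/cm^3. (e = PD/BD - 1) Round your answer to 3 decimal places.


Step 1: e = PD / BD - 1
Step 2: e = 2.72 / 1.18 - 1
Step 3: e = 2.30508 - 1
Step 4: e = 1.305

1.305


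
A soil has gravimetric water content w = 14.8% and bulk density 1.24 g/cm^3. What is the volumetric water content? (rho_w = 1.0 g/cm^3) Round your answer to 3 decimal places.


Step 1: theta = (w / 100) * BD / rho_w
Step 2: theta = (14.8 / 100) * 1.24 / 1.0
Step 3: theta = 0.148 * 1.24
Step 4: theta = 0.184

0.184


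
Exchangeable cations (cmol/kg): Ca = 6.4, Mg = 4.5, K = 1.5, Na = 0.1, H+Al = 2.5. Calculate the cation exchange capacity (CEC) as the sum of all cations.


Step 1: CEC = Ca + Mg + K + Na + (H+Al)
Step 2: CEC = 6.4 + 4.5 + 1.5 + 0.1 + 2.5
Step 3: CEC = 15.0 cmol/kg

15.0


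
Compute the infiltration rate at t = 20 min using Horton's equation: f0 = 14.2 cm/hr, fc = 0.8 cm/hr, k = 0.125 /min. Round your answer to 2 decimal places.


Step 1: f = fc + (f0 - fc) * exp(-k * t)
Step 2: exp(-0.125 * 20) = 0.082085
Step 3: f = 0.8 + (14.2 - 0.8) * 0.082085
Step 4: f = 0.8 + 13.4 * 0.082085
Step 5: f = 1.9 cm/hr

1.9


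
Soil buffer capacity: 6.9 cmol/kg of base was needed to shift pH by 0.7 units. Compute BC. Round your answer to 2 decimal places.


Step 1: BC = change in base / change in pH
Step 2: BC = 6.9 / 0.7
Step 3: BC = 9.86 cmol/(kg*pH unit)

9.86


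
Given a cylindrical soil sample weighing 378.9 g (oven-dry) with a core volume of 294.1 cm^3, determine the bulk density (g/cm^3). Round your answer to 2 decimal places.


Step 1: Identify the formula: BD = dry mass / volume
Step 2: Substitute values: BD = 378.9 / 294.1
Step 3: BD = 1.29 g/cm^3

1.29


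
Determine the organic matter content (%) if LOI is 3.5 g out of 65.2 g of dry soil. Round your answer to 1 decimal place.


Step 1: OM% = 100 * LOI / sample mass
Step 2: OM = 100 * 3.5 / 65.2
Step 3: OM = 5.4%

5.4


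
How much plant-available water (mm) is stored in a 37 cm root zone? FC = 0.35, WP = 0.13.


Step 1: Available water = (FC - WP) * depth * 10
Step 2: AW = (0.35 - 0.13) * 37 * 10
Step 3: AW = 0.22 * 37 * 10
Step 4: AW = 81.4 mm

81.4


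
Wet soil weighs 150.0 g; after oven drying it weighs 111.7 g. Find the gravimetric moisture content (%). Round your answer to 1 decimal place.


Step 1: Water mass = wet - dry = 150.0 - 111.7 = 38.3 g
Step 2: w = 100 * water mass / dry mass
Step 3: w = 100 * 38.3 / 111.7 = 34.3%

34.3


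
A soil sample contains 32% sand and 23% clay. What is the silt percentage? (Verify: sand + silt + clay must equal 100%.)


Step 1: sand + silt + clay = 100%
Step 2: silt = 100 - sand - clay
Step 3: silt = 100 - 32 - 23
Step 4: silt = 45%

45


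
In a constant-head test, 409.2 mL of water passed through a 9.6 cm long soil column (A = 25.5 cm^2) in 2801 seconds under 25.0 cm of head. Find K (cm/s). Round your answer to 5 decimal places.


Step 1: K = Q * L / (A * t * h)
Step 2: Numerator = 409.2 * 9.6 = 3928.32
Step 3: Denominator = 25.5 * 2801 * 25.0 = 1785637.5
Step 4: K = 3928.32 / 1785637.5 = 0.0022 cm/s

0.0022


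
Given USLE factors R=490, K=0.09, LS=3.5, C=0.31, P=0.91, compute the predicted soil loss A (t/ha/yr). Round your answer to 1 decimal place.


Step 1: A = R * K * LS * C * P
Step 2: R * K = 490 * 0.09 = 44.1
Step 3: (R*K) * LS = 44.1 * 3.5 = 154.35
Step 4: * C * P = 154.35 * 0.31 * 0.91 = 43.5
Step 5: A = 43.5 t/(ha*yr)

43.5


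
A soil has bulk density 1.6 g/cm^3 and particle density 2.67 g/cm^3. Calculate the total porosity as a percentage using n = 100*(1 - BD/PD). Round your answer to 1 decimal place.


Step 1: Formula: n = 100 * (1 - BD / PD)
Step 2: n = 100 * (1 - 1.6 / 2.67)
Step 3: n = 100 * (1 - 0.59925)
Step 4: n = 40.1%

40.1


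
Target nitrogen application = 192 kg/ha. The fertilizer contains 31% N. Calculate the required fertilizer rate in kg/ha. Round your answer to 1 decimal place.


Step 1: Fertilizer rate = target N / (N content / 100)
Step 2: Rate = 192 / (31 / 100)
Step 3: Rate = 192 / 0.31
Step 4: Rate = 619.4 kg/ha

619.4


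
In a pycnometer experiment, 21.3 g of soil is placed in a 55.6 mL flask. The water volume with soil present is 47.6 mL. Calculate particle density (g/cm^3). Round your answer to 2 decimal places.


Step 1: Volume of solids = flask volume - water volume with soil
Step 2: V_solids = 55.6 - 47.6 = 8.0 mL
Step 3: Particle density = mass / V_solids = 21.3 / 8.0 = 2.66 g/cm^3

2.66


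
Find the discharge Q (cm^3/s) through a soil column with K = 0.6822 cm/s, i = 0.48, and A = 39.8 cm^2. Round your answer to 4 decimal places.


Step 1: Apply Darcy's law: Q = K * i * A
Step 2: Q = 0.6822 * 0.48 * 39.8
Step 3: Q = 13.0327 cm^3/s

13.0327


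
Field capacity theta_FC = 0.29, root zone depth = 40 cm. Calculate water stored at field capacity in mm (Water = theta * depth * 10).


Step 1: Water (mm) = theta_FC * depth (cm) * 10
Step 2: Water = 0.29 * 40 * 10
Step 3: Water = 116.0 mm

116.0


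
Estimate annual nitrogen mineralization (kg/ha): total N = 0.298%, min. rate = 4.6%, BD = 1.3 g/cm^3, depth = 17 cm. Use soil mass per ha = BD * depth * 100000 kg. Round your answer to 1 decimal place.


Step 1: Soil mass per ha = BD * depth * 100000 = 1.3 * 17 * 100000 = 2210000 kg
Step 2: Total N pool = soil mass * N%/100 = 2210000 * 0.298/100 = 6585.8 kg/ha
Step 3: N mineralized = N pool * rate%/100 = 6585.8 * 4.6/100 = 302.9 kg/ha/yr

302.9


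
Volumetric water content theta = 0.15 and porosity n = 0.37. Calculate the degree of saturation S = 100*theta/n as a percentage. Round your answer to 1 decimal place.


Step 1: S = 100 * theta_v / n
Step 2: S = 100 * 0.15 / 0.37
Step 3: S = 40.5%

40.5


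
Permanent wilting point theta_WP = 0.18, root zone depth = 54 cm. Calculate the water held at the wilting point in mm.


Step 1: Water (mm) = theta_WP * depth * 10
Step 2: Water = 0.18 * 54 * 10
Step 3: Water = 97.2 mm

97.2


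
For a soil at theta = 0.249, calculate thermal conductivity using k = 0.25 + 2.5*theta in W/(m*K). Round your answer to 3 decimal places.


Step 1: k = 0.25 + 2.5 * theta
Step 2: k = 0.25 + 2.5 * 0.249
Step 3: k = 0.25 + 0.623
Step 4: k = 0.873 W/(m*K)

0.873


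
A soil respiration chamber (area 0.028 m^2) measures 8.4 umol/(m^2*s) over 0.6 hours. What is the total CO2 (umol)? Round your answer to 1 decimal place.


Step 1: Convert time to seconds: 0.6 hr * 3600 = 2160.0 s
Step 2: Total = flux * area * time_s
Step 3: Total = 8.4 * 0.028 * 2160.0
Step 4: Total = 508.0 umol

508.0


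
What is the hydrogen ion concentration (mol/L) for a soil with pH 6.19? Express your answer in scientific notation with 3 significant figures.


Step 1: [H+] = 10^(-pH)
Step 2: [H+] = 10^(-6.19)
Step 3: [H+] = 6.46e-07 mol/L

6.46e-07


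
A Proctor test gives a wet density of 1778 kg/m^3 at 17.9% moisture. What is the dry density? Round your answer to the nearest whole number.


Step 1: Dry density = wet density / (1 + w/100)
Step 2: Dry density = 1778 / (1 + 17.9/100)
Step 3: Dry density = 1778 / 1.179
Step 4: Dry density = 1508 kg/m^3

1508


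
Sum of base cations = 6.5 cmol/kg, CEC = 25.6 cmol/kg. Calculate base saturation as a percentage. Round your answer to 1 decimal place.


Step 1: BS = 100 * (sum of bases) / CEC
Step 2: BS = 100 * 6.5 / 25.6
Step 3: BS = 25.4%

25.4


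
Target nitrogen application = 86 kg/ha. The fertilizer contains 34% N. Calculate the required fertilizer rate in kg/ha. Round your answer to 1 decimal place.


Step 1: Fertilizer rate = target N / (N content / 100)
Step 2: Rate = 86 / (34 / 100)
Step 3: Rate = 86 / 0.34
Step 4: Rate = 252.9 kg/ha

252.9


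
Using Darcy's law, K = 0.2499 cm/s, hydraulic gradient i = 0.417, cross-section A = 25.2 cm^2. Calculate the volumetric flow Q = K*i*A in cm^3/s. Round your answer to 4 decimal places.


Step 1: Apply Darcy's law: Q = K * i * A
Step 2: Q = 0.2499 * 0.417 * 25.2
Step 3: Q = 2.626 cm^3/s

2.626


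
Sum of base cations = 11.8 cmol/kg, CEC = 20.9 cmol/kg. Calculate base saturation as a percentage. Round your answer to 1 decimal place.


Step 1: BS = 100 * (sum of bases) / CEC
Step 2: BS = 100 * 11.8 / 20.9
Step 3: BS = 56.5%

56.5


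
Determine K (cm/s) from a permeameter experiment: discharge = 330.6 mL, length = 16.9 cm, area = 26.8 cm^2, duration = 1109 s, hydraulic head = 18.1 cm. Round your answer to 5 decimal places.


Step 1: K = Q * L / (A * t * h)
Step 2: Numerator = 330.6 * 16.9 = 5587.14
Step 3: Denominator = 26.8 * 1109 * 18.1 = 537953.72
Step 4: K = 5587.14 / 537953.72 = 0.01039 cm/s

0.01039


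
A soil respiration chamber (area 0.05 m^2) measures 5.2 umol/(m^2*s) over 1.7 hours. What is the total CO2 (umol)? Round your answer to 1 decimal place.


Step 1: Convert time to seconds: 1.7 hr * 3600 = 6120.0 s
Step 2: Total = flux * area * time_s
Step 3: Total = 5.2 * 0.05 * 6120.0
Step 4: Total = 1591.2 umol

1591.2


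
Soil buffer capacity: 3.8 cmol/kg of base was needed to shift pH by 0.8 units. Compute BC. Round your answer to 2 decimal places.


Step 1: BC = change in base / change in pH
Step 2: BC = 3.8 / 0.8
Step 3: BC = 4.75 cmol/(kg*pH unit)

4.75


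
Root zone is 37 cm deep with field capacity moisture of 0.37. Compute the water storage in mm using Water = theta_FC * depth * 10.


Step 1: Water (mm) = theta_FC * depth (cm) * 10
Step 2: Water = 0.37 * 37 * 10
Step 3: Water = 136.9 mm

136.9


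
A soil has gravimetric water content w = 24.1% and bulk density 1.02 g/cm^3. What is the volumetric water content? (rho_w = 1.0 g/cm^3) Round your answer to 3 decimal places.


Step 1: theta = (w / 100) * BD / rho_w
Step 2: theta = (24.1 / 100) * 1.02 / 1.0
Step 3: theta = 0.241 * 1.02
Step 4: theta = 0.246

0.246


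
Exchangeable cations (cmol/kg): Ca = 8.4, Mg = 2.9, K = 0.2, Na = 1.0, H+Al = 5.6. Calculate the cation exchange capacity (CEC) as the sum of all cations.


Step 1: CEC = Ca + Mg + K + Na + (H+Al)
Step 2: CEC = 8.4 + 2.9 + 0.2 + 1.0 + 5.6
Step 3: CEC = 18.1 cmol/kg

18.1


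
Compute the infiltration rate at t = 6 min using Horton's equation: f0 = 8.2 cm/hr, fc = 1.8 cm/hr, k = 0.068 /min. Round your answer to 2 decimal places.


Step 1: f = fc + (f0 - fc) * exp(-k * t)
Step 2: exp(-0.068 * 6) = 0.664979
Step 3: f = 1.8 + (8.2 - 1.8) * 0.664979
Step 4: f = 1.8 + 6.4 * 0.664979
Step 5: f = 6.06 cm/hr

6.06


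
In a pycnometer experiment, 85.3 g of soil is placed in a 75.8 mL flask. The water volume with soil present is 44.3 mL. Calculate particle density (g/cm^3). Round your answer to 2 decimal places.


Step 1: Volume of solids = flask volume - water volume with soil
Step 2: V_solids = 75.8 - 44.3 = 31.5 mL
Step 3: Particle density = mass / V_solids = 85.3 / 31.5 = 2.71 g/cm^3

2.71


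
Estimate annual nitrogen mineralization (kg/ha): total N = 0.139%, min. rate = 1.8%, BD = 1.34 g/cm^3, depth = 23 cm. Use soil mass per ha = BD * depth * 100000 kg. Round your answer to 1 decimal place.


Step 1: Soil mass per ha = BD * depth * 100000 = 1.34 * 23 * 100000 = 3082000 kg
Step 2: Total N pool = soil mass * N%/100 = 3082000 * 0.139/100 = 4283.98 kg/ha
Step 3: N mineralized = N pool * rate%/100 = 4283.98 * 1.8/100 = 77.1 kg/ha/yr

77.1


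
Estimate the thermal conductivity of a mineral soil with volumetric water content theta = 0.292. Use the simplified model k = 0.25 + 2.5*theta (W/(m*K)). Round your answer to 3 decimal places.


Step 1: k = 0.25 + 2.5 * theta
Step 2: k = 0.25 + 2.5 * 0.292
Step 3: k = 0.25 + 0.73
Step 4: k = 0.98 W/(m*K)

0.98


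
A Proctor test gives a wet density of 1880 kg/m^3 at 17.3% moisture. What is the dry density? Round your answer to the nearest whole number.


Step 1: Dry density = wet density / (1 + w/100)
Step 2: Dry density = 1880 / (1 + 17.3/100)
Step 3: Dry density = 1880 / 1.173
Step 4: Dry density = 1603 kg/m^3

1603


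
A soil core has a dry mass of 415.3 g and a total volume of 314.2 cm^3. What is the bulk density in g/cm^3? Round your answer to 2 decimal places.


Step 1: Identify the formula: BD = dry mass / volume
Step 2: Substitute values: BD = 415.3 / 314.2
Step 3: BD = 1.32 g/cm^3

1.32


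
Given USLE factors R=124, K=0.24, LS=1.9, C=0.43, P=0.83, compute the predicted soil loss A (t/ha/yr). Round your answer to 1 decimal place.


Step 1: A = R * K * LS * C * P
Step 2: R * K = 124 * 0.24 = 29.76
Step 3: (R*K) * LS = 29.76 * 1.9 = 56.544
Step 4: * C * P = 56.544 * 0.43 * 0.83 = 20.2
Step 5: A = 20.2 t/(ha*yr)

20.2


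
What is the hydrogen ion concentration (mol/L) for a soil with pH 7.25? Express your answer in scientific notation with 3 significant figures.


Step 1: [H+] = 10^(-pH)
Step 2: [H+] = 10^(-7.25)
Step 3: [H+] = 5.62e-08 mol/L

5.62e-08


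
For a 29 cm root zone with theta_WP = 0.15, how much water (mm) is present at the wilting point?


Step 1: Water (mm) = theta_WP * depth * 10
Step 2: Water = 0.15 * 29 * 10
Step 3: Water = 43.5 mm

43.5


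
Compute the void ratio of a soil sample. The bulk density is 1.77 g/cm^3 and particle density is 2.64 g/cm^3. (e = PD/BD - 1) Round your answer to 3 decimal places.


Step 1: e = PD / BD - 1
Step 2: e = 2.64 / 1.77 - 1
Step 3: e = 1.49153 - 1
Step 4: e = 0.492

0.492


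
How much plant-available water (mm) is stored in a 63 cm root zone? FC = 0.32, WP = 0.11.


Step 1: Available water = (FC - WP) * depth * 10
Step 2: AW = (0.32 - 0.11) * 63 * 10
Step 3: AW = 0.21 * 63 * 10
Step 4: AW = 132.3 mm

132.3


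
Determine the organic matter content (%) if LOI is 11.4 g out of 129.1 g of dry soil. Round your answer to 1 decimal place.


Step 1: OM% = 100 * LOI / sample mass
Step 2: OM = 100 * 11.4 / 129.1
Step 3: OM = 8.8%

8.8


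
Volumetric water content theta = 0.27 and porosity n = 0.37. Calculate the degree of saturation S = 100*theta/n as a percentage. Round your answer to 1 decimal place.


Step 1: S = 100 * theta_v / n
Step 2: S = 100 * 0.27 / 0.37
Step 3: S = 73.0%

73.0


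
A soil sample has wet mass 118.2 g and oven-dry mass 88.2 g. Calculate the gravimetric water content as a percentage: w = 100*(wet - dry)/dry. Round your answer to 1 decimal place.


Step 1: Water mass = wet - dry = 118.2 - 88.2 = 30.0 g
Step 2: w = 100 * water mass / dry mass
Step 3: w = 100 * 30.0 / 88.2 = 34.0%

34.0


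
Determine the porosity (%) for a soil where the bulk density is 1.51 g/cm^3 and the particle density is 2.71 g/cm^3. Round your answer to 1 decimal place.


Step 1: Formula: n = 100 * (1 - BD / PD)
Step 2: n = 100 * (1 - 1.51 / 2.71)
Step 3: n = 100 * (1 - 0.5572)
Step 4: n = 44.3%

44.3


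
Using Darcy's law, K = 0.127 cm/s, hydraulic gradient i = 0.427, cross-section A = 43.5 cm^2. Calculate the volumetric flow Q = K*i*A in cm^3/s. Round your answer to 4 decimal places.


Step 1: Apply Darcy's law: Q = K * i * A
Step 2: Q = 0.127 * 0.427 * 43.5
Step 3: Q = 2.359 cm^3/s

2.359


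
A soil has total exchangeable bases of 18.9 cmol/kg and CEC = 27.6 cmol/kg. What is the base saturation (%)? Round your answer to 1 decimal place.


Step 1: BS = 100 * (sum of bases) / CEC
Step 2: BS = 100 * 18.9 / 27.6
Step 3: BS = 68.5%

68.5


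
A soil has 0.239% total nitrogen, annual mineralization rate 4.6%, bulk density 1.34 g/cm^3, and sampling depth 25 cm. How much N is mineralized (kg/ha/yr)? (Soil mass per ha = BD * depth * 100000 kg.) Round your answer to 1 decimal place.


Step 1: Soil mass per ha = BD * depth * 100000 = 1.34 * 25 * 100000 = 3350000 kg
Step 2: Total N pool = soil mass * N%/100 = 3350000 * 0.239/100 = 8006.5 kg/ha
Step 3: N mineralized = N pool * rate%/100 = 8006.5 * 4.6/100 = 368.3 kg/ha/yr

368.3


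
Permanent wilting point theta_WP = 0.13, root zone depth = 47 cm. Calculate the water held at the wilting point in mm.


Step 1: Water (mm) = theta_WP * depth * 10
Step 2: Water = 0.13 * 47 * 10
Step 3: Water = 61.1 mm

61.1


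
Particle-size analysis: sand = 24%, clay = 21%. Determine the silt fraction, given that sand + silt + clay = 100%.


Step 1: sand + silt + clay = 100%
Step 2: silt = 100 - sand - clay
Step 3: silt = 100 - 24 - 21
Step 4: silt = 55%

55


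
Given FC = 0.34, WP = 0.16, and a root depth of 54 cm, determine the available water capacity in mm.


Step 1: Available water = (FC - WP) * depth * 10
Step 2: AW = (0.34 - 0.16) * 54 * 10
Step 3: AW = 0.18 * 54 * 10
Step 4: AW = 97.2 mm

97.2


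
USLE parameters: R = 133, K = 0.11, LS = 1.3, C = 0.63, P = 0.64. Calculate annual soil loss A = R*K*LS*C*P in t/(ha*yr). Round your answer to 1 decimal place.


Step 1: A = R * K * LS * C * P
Step 2: R * K = 133 * 0.11 = 14.63
Step 3: (R*K) * LS = 14.63 * 1.3 = 19.019
Step 4: * C * P = 19.019 * 0.63 * 0.64 = 7.7
Step 5: A = 7.7 t/(ha*yr)

7.7


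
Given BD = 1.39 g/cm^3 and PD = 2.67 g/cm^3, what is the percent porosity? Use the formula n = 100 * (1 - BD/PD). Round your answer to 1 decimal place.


Step 1: Formula: n = 100 * (1 - BD / PD)
Step 2: n = 100 * (1 - 1.39 / 2.67)
Step 3: n = 100 * (1 - 0.5206)
Step 4: n = 47.9%

47.9


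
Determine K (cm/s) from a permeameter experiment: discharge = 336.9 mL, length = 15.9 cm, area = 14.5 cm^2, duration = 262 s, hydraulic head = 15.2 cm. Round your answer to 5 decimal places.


Step 1: K = Q * L / (A * t * h)
Step 2: Numerator = 336.9 * 15.9 = 5356.71
Step 3: Denominator = 14.5 * 262 * 15.2 = 57744.8
Step 4: K = 5356.71 / 57744.8 = 0.09277 cm/s

0.09277


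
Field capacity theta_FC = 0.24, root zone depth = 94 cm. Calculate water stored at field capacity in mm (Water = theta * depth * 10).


Step 1: Water (mm) = theta_FC * depth (cm) * 10
Step 2: Water = 0.24 * 94 * 10
Step 3: Water = 225.6 mm

225.6


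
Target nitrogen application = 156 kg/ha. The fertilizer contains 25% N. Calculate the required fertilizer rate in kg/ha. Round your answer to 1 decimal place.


Step 1: Fertilizer rate = target N / (N content / 100)
Step 2: Rate = 156 / (25 / 100)
Step 3: Rate = 156 / 0.25
Step 4: Rate = 624.0 kg/ha

624.0


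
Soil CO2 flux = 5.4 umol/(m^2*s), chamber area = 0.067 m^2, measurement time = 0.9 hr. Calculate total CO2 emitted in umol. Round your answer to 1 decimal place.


Step 1: Convert time to seconds: 0.9 hr * 3600 = 3240.0 s
Step 2: Total = flux * area * time_s
Step 3: Total = 5.4 * 0.067 * 3240.0
Step 4: Total = 1172.2 umol

1172.2


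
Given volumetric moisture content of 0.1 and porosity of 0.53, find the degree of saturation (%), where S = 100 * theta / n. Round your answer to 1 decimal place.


Step 1: S = 100 * theta_v / n
Step 2: S = 100 * 0.1 / 0.53
Step 3: S = 18.9%

18.9


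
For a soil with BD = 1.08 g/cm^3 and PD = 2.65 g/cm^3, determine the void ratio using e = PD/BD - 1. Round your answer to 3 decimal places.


Step 1: e = PD / BD - 1
Step 2: e = 2.65 / 1.08 - 1
Step 3: e = 2.4537 - 1
Step 4: e = 1.454

1.454


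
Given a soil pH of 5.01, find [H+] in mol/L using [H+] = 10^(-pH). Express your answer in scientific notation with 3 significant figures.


Step 1: [H+] = 10^(-pH)
Step 2: [H+] = 10^(-5.01)
Step 3: [H+] = 9.77e-06 mol/L

9.77e-06


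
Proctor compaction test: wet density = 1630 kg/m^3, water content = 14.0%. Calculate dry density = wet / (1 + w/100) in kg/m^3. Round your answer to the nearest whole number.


Step 1: Dry density = wet density / (1 + w/100)
Step 2: Dry density = 1630 / (1 + 14.0/100)
Step 3: Dry density = 1630 / 1.14
Step 4: Dry density = 1430 kg/m^3

1430


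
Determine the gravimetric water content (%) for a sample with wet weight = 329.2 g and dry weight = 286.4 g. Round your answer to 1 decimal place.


Step 1: Water mass = wet - dry = 329.2 - 286.4 = 42.8 g
Step 2: w = 100 * water mass / dry mass
Step 3: w = 100 * 42.8 / 286.4 = 14.9%

14.9


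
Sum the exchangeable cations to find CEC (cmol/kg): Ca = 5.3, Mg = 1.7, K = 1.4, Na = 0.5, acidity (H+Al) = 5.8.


Step 1: CEC = Ca + Mg + K + Na + (H+Al)
Step 2: CEC = 5.3 + 1.7 + 1.4 + 0.5 + 5.8
Step 3: CEC = 14.7 cmol/kg

14.7


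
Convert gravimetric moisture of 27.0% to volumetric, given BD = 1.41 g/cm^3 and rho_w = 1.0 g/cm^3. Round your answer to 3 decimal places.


Step 1: theta = (w / 100) * BD / rho_w
Step 2: theta = (27.0 / 100) * 1.41 / 1.0
Step 3: theta = 0.27 * 1.41
Step 4: theta = 0.381

0.381


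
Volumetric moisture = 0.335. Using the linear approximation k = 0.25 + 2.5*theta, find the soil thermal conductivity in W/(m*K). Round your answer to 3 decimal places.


Step 1: k = 0.25 + 2.5 * theta
Step 2: k = 0.25 + 2.5 * 0.335
Step 3: k = 0.25 + 0.838
Step 4: k = 1.088 W/(m*K)

1.088


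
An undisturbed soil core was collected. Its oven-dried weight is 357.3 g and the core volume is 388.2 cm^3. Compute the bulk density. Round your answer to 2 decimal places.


Step 1: Identify the formula: BD = dry mass / volume
Step 2: Substitute values: BD = 357.3 / 388.2
Step 3: BD = 0.92 g/cm^3

0.92


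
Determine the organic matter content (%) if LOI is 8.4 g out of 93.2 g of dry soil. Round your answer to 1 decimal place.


Step 1: OM% = 100 * LOI / sample mass
Step 2: OM = 100 * 8.4 / 93.2
Step 3: OM = 9.0%

9.0


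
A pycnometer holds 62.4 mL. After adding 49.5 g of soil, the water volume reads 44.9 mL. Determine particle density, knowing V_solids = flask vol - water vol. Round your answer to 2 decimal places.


Step 1: Volume of solids = flask volume - water volume with soil
Step 2: V_solids = 62.4 - 44.9 = 17.5 mL
Step 3: Particle density = mass / V_solids = 49.5 / 17.5 = 2.83 g/cm^3

2.83


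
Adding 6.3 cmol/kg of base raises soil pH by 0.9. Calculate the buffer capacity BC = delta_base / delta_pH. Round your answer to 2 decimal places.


Step 1: BC = change in base / change in pH
Step 2: BC = 6.3 / 0.9
Step 3: BC = 7.0 cmol/(kg*pH unit)

7.0


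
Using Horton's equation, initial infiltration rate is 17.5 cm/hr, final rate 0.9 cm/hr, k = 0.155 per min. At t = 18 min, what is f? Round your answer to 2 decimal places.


Step 1: f = fc + (f0 - fc) * exp(-k * t)
Step 2: exp(-0.155 * 18) = 0.061421
Step 3: f = 0.9 + (17.5 - 0.9) * 0.061421
Step 4: f = 0.9 + 16.6 * 0.061421
Step 5: f = 1.92 cm/hr

1.92


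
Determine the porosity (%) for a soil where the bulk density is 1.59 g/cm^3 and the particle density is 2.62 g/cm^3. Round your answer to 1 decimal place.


Step 1: Formula: n = 100 * (1 - BD / PD)
Step 2: n = 100 * (1 - 1.59 / 2.62)
Step 3: n = 100 * (1 - 0.60687)
Step 4: n = 39.3%

39.3


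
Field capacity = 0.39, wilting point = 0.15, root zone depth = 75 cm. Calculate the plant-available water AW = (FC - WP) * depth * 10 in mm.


Step 1: Available water = (FC - WP) * depth * 10
Step 2: AW = (0.39 - 0.15) * 75 * 10
Step 3: AW = 0.24 * 75 * 10
Step 4: AW = 180.0 mm

180.0


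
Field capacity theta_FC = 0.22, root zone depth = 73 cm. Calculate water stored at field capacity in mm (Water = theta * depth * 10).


Step 1: Water (mm) = theta_FC * depth (cm) * 10
Step 2: Water = 0.22 * 73 * 10
Step 3: Water = 160.6 mm

160.6


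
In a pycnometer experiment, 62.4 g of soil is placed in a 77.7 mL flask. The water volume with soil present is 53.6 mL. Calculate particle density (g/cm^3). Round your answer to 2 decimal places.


Step 1: Volume of solids = flask volume - water volume with soil
Step 2: V_solids = 77.7 - 53.6 = 24.1 mL
Step 3: Particle density = mass / V_solids = 62.4 / 24.1 = 2.59 g/cm^3

2.59


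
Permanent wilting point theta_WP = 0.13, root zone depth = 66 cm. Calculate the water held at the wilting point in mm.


Step 1: Water (mm) = theta_WP * depth * 10
Step 2: Water = 0.13 * 66 * 10
Step 3: Water = 85.8 mm

85.8


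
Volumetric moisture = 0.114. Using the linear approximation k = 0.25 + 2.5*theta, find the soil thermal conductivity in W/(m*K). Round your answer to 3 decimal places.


Step 1: k = 0.25 + 2.5 * theta
Step 2: k = 0.25 + 2.5 * 0.114
Step 3: k = 0.25 + 0.285
Step 4: k = 0.535 W/(m*K)

0.535


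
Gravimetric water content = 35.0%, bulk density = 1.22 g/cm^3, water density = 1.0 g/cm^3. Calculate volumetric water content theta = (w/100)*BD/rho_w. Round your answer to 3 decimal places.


Step 1: theta = (w / 100) * BD / rho_w
Step 2: theta = (35.0 / 100) * 1.22 / 1.0
Step 3: theta = 0.35 * 1.22
Step 4: theta = 0.427

0.427


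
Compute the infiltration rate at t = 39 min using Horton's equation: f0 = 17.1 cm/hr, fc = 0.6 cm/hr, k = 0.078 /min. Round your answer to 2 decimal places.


Step 1: f = fc + (f0 - fc) * exp(-k * t)
Step 2: exp(-0.078 * 39) = 0.047739
Step 3: f = 0.6 + (17.1 - 0.6) * 0.047739
Step 4: f = 0.6 + 16.5 * 0.047739
Step 5: f = 1.39 cm/hr

1.39


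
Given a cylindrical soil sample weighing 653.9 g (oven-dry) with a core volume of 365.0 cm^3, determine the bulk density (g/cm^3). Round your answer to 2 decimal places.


Step 1: Identify the formula: BD = dry mass / volume
Step 2: Substitute values: BD = 653.9 / 365.0
Step 3: BD = 1.79 g/cm^3

1.79


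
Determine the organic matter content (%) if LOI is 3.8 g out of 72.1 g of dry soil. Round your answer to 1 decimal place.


Step 1: OM% = 100 * LOI / sample mass
Step 2: OM = 100 * 3.8 / 72.1
Step 3: OM = 5.3%

5.3


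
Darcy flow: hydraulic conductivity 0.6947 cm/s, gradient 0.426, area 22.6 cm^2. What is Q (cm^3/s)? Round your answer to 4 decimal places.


Step 1: Apply Darcy's law: Q = K * i * A
Step 2: Q = 0.6947 * 0.426 * 22.6
Step 3: Q = 6.6883 cm^3/s

6.6883


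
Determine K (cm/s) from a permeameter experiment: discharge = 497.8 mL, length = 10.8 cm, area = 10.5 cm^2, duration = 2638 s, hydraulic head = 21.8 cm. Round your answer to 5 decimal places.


Step 1: K = Q * L / (A * t * h)
Step 2: Numerator = 497.8 * 10.8 = 5376.24
Step 3: Denominator = 10.5 * 2638 * 21.8 = 603838.2
Step 4: K = 5376.24 / 603838.2 = 0.0089 cm/s

0.0089
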